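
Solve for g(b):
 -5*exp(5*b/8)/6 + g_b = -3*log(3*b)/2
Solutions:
 g(b) = C1 - 3*b*log(b)/2 + 3*b*(1 - log(3))/2 + 4*exp(5*b/8)/3


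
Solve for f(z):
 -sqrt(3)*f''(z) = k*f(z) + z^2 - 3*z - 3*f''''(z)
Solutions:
 f(z) = C1*exp(-sqrt(2)*3^(3/4)*z*sqrt(1 - sqrt(4*k + 1))/6) + C2*exp(sqrt(2)*3^(3/4)*z*sqrt(1 - sqrt(4*k + 1))/6) + C3*exp(-sqrt(2)*3^(3/4)*z*sqrt(sqrt(4*k + 1) + 1)/6) + C4*exp(sqrt(2)*3^(3/4)*z*sqrt(sqrt(4*k + 1) + 1)/6) - z^2/k + 3*z/k + 2*sqrt(3)/k^2


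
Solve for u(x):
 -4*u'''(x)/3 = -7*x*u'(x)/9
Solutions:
 u(x) = C1 + Integral(C2*airyai(126^(1/3)*x/6) + C3*airybi(126^(1/3)*x/6), x)


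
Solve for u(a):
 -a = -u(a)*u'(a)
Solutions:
 u(a) = -sqrt(C1 + a^2)
 u(a) = sqrt(C1 + a^2)


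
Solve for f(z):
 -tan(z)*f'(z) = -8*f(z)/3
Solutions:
 f(z) = C1*sin(z)^(8/3)


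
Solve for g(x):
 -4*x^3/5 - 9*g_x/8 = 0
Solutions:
 g(x) = C1 - 8*x^4/45


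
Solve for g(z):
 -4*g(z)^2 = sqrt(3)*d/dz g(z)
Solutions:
 g(z) = 3/(C1 + 4*sqrt(3)*z)


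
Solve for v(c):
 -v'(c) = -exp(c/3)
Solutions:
 v(c) = C1 + 3*exp(c/3)


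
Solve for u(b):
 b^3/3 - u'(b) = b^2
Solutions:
 u(b) = C1 + b^4/12 - b^3/3


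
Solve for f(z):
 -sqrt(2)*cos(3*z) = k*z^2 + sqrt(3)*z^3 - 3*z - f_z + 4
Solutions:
 f(z) = C1 + k*z^3/3 + sqrt(3)*z^4/4 - 3*z^2/2 + 4*z + sqrt(2)*sin(3*z)/3


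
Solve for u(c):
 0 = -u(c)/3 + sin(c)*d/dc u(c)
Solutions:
 u(c) = C1*(cos(c) - 1)^(1/6)/(cos(c) + 1)^(1/6)


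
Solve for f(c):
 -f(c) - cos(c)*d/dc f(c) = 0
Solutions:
 f(c) = C1*sqrt(sin(c) - 1)/sqrt(sin(c) + 1)


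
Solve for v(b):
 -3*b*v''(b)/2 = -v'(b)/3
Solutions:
 v(b) = C1 + C2*b^(11/9)


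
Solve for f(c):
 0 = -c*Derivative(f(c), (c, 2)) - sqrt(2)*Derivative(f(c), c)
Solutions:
 f(c) = C1 + C2*c^(1 - sqrt(2))


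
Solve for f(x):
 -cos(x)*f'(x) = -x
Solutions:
 f(x) = C1 + Integral(x/cos(x), x)


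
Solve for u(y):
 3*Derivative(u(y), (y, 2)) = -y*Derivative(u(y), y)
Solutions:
 u(y) = C1 + C2*erf(sqrt(6)*y/6)


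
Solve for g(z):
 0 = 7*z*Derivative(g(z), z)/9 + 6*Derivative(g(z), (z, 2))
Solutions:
 g(z) = C1 + C2*erf(sqrt(21)*z/18)


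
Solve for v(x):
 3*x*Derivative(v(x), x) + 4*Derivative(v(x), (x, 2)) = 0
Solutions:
 v(x) = C1 + C2*erf(sqrt(6)*x/4)


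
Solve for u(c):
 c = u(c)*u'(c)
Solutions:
 u(c) = -sqrt(C1 + c^2)
 u(c) = sqrt(C1 + c^2)


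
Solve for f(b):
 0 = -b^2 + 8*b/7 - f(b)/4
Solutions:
 f(b) = 4*b*(8 - 7*b)/7


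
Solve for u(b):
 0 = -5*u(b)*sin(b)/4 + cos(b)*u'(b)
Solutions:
 u(b) = C1/cos(b)^(5/4)


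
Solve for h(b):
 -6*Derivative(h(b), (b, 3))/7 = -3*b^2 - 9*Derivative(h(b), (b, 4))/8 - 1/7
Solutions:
 h(b) = C1 + C2*b + C3*b^2 + C4*exp(16*b/21) + 7*b^5/120 + 49*b^4/128 + 9389*b^3/4608


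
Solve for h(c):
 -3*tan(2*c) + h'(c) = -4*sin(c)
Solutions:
 h(c) = C1 - 3*log(cos(2*c))/2 + 4*cos(c)


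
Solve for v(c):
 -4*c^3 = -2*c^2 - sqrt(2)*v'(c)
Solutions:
 v(c) = C1 + sqrt(2)*c^4/2 - sqrt(2)*c^3/3


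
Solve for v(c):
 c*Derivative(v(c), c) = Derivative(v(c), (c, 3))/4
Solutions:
 v(c) = C1 + Integral(C2*airyai(2^(2/3)*c) + C3*airybi(2^(2/3)*c), c)


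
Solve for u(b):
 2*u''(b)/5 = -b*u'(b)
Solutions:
 u(b) = C1 + C2*erf(sqrt(5)*b/2)


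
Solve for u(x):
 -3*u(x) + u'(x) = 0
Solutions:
 u(x) = C1*exp(3*x)


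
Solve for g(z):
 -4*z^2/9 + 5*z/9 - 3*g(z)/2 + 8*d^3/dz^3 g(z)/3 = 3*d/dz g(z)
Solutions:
 g(z) = C1*exp(-6^(1/3)*z*(6^(1/3)/(sqrt(3) + 3)^(1/3) + (sqrt(3) + 3)^(1/3))/8)*sin(2^(1/3)*3^(1/6)*z*(-3^(2/3)*(sqrt(3) + 3)^(1/3) + 3*2^(1/3)/(sqrt(3) + 3)^(1/3))/8) + C2*exp(-6^(1/3)*z*(6^(1/3)/(sqrt(3) + 3)^(1/3) + (sqrt(3) + 3)^(1/3))/8)*cos(2^(1/3)*3^(1/6)*z*(-3^(2/3)*(sqrt(3) + 3)^(1/3) + 3*2^(1/3)/(sqrt(3) + 3)^(1/3))/8) + C3*exp(6^(1/3)*z*(6^(1/3)/(sqrt(3) + 3)^(1/3) + (sqrt(3) + 3)^(1/3))/4) - 8*z^2/27 + 14*z/9 - 28/9


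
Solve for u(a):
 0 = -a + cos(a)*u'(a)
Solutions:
 u(a) = C1 + Integral(a/cos(a), a)


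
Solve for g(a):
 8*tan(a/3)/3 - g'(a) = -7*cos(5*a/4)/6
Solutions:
 g(a) = C1 - 8*log(cos(a/3)) + 14*sin(5*a/4)/15


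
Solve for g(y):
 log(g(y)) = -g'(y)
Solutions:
 li(g(y)) = C1 - y


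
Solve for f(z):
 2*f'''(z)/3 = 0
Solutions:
 f(z) = C1 + C2*z + C3*z^2


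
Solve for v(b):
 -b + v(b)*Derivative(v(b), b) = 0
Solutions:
 v(b) = -sqrt(C1 + b^2)
 v(b) = sqrt(C1 + b^2)


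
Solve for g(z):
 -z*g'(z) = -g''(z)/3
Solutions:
 g(z) = C1 + C2*erfi(sqrt(6)*z/2)


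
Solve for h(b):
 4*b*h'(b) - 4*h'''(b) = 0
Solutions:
 h(b) = C1 + Integral(C2*airyai(b) + C3*airybi(b), b)


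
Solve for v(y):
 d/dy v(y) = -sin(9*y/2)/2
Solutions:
 v(y) = C1 + cos(9*y/2)/9


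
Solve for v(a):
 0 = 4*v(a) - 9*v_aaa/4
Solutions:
 v(a) = C3*exp(2*6^(1/3)*a/3) + (C1*sin(2^(1/3)*3^(5/6)*a/3) + C2*cos(2^(1/3)*3^(5/6)*a/3))*exp(-6^(1/3)*a/3)


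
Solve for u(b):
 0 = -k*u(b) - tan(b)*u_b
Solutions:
 u(b) = C1*exp(-k*log(sin(b)))


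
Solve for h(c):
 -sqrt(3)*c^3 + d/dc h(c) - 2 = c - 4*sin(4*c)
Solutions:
 h(c) = C1 + sqrt(3)*c^4/4 + c^2/2 + 2*c + cos(4*c)


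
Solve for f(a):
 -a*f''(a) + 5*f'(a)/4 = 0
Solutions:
 f(a) = C1 + C2*a^(9/4)


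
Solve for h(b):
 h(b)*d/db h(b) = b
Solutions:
 h(b) = -sqrt(C1 + b^2)
 h(b) = sqrt(C1 + b^2)


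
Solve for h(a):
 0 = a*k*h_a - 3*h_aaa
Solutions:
 h(a) = C1 + Integral(C2*airyai(3^(2/3)*a*k^(1/3)/3) + C3*airybi(3^(2/3)*a*k^(1/3)/3), a)


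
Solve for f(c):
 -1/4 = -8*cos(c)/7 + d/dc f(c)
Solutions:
 f(c) = C1 - c/4 + 8*sin(c)/7


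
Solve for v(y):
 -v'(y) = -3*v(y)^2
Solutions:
 v(y) = -1/(C1 + 3*y)


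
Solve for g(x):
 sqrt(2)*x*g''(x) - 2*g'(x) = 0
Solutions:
 g(x) = C1 + C2*x^(1 + sqrt(2))


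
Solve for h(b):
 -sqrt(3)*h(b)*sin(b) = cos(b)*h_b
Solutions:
 h(b) = C1*cos(b)^(sqrt(3))


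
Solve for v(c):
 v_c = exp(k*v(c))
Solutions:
 v(c) = Piecewise((log(-1/(C1*k + c*k))/k, Ne(k, 0)), (nan, True))
 v(c) = Piecewise((C1 + c, Eq(k, 0)), (nan, True))


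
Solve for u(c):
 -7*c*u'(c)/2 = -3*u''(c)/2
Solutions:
 u(c) = C1 + C2*erfi(sqrt(42)*c/6)


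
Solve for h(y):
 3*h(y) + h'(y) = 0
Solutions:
 h(y) = C1*exp(-3*y)


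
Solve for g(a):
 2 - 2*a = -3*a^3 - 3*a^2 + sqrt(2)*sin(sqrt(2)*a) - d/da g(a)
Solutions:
 g(a) = C1 - 3*a^4/4 - a^3 + a^2 - 2*a - cos(sqrt(2)*a)


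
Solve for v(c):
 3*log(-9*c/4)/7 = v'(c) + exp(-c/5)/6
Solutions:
 v(c) = C1 + 3*c*log(-c)/7 + 3*c*(-2*log(2) - 1 + 2*log(3))/7 + 5*exp(-c/5)/6


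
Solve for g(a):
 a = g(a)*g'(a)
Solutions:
 g(a) = -sqrt(C1 + a^2)
 g(a) = sqrt(C1 + a^2)


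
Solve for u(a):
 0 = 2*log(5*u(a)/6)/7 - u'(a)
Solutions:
 -7*Integral(1/(log(_y) - log(6) + log(5)), (_y, u(a)))/2 = C1 - a


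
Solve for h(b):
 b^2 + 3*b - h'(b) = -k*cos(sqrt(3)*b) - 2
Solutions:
 h(b) = C1 + b^3/3 + 3*b^2/2 + 2*b + sqrt(3)*k*sin(sqrt(3)*b)/3


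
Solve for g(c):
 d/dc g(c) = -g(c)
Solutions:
 g(c) = C1*exp(-c)


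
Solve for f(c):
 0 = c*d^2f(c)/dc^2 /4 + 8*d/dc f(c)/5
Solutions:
 f(c) = C1 + C2/c^(27/5)


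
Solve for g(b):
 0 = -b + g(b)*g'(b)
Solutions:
 g(b) = -sqrt(C1 + b^2)
 g(b) = sqrt(C1 + b^2)


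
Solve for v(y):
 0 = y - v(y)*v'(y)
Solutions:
 v(y) = -sqrt(C1 + y^2)
 v(y) = sqrt(C1 + y^2)


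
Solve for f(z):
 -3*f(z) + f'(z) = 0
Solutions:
 f(z) = C1*exp(3*z)


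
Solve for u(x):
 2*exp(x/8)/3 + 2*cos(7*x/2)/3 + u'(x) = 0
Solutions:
 u(x) = C1 - 16*exp(x/8)/3 - 4*sin(7*x/2)/21


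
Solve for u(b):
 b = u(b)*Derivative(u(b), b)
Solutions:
 u(b) = -sqrt(C1 + b^2)
 u(b) = sqrt(C1 + b^2)


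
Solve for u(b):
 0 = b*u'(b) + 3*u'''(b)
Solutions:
 u(b) = C1 + Integral(C2*airyai(-3^(2/3)*b/3) + C3*airybi(-3^(2/3)*b/3), b)


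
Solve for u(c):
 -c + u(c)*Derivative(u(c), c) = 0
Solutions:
 u(c) = -sqrt(C1 + c^2)
 u(c) = sqrt(C1 + c^2)


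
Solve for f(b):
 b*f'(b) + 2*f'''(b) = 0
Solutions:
 f(b) = C1 + Integral(C2*airyai(-2^(2/3)*b/2) + C3*airybi(-2^(2/3)*b/2), b)


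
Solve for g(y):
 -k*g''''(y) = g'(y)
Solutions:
 g(y) = C1 + C2*exp(y*(-1/k)^(1/3)) + C3*exp(y*(-1/k)^(1/3)*(-1 + sqrt(3)*I)/2) + C4*exp(-y*(-1/k)^(1/3)*(1 + sqrt(3)*I)/2)


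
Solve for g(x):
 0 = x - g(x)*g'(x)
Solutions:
 g(x) = -sqrt(C1 + x^2)
 g(x) = sqrt(C1 + x^2)


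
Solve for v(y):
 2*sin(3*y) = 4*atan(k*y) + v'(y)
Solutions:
 v(y) = C1 - 4*Piecewise((y*atan(k*y) - log(k^2*y^2 + 1)/(2*k), Ne(k, 0)), (0, True)) - 2*cos(3*y)/3


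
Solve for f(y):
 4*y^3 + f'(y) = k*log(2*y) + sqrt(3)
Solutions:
 f(y) = C1 + k*y*log(y) - k*y + k*y*log(2) - y^4 + sqrt(3)*y


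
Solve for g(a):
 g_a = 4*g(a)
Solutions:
 g(a) = C1*exp(4*a)


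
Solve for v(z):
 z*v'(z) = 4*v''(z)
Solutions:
 v(z) = C1 + C2*erfi(sqrt(2)*z/4)


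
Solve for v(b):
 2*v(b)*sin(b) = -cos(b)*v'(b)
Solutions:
 v(b) = C1*cos(b)^2


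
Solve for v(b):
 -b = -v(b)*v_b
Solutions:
 v(b) = -sqrt(C1 + b^2)
 v(b) = sqrt(C1 + b^2)


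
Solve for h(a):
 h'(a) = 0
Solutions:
 h(a) = C1


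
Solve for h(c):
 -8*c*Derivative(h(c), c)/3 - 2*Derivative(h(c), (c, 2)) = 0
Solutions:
 h(c) = C1 + C2*erf(sqrt(6)*c/3)


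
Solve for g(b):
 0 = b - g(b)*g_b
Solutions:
 g(b) = -sqrt(C1 + b^2)
 g(b) = sqrt(C1 + b^2)


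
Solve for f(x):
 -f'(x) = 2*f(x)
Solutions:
 f(x) = C1*exp(-2*x)


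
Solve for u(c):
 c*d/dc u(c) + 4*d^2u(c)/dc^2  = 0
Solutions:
 u(c) = C1 + C2*erf(sqrt(2)*c/4)


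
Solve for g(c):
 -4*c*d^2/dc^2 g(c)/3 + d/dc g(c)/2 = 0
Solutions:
 g(c) = C1 + C2*c^(11/8)


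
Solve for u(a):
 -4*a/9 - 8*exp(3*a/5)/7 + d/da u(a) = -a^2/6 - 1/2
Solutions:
 u(a) = C1 - a^3/18 + 2*a^2/9 - a/2 + 40*exp(3*a/5)/21


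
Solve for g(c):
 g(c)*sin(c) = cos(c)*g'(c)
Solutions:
 g(c) = C1/cos(c)


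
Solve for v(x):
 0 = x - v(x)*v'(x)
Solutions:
 v(x) = -sqrt(C1 + x^2)
 v(x) = sqrt(C1 + x^2)


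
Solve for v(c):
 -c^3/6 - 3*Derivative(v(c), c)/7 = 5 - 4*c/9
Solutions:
 v(c) = C1 - 7*c^4/72 + 14*c^2/27 - 35*c/3


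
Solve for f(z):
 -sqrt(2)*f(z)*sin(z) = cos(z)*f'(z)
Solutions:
 f(z) = C1*cos(z)^(sqrt(2))


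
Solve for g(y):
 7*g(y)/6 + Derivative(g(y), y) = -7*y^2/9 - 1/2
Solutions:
 g(y) = C1*exp(-7*y/6) - 2*y^2/3 + 8*y/7 - 69/49


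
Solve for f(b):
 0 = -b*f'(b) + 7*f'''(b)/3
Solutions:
 f(b) = C1 + Integral(C2*airyai(3^(1/3)*7^(2/3)*b/7) + C3*airybi(3^(1/3)*7^(2/3)*b/7), b)


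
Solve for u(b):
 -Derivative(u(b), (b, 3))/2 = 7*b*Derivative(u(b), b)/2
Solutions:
 u(b) = C1 + Integral(C2*airyai(-7^(1/3)*b) + C3*airybi(-7^(1/3)*b), b)


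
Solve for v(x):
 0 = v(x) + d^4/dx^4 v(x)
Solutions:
 v(x) = (C1*sin(sqrt(2)*x/2) + C2*cos(sqrt(2)*x/2))*exp(-sqrt(2)*x/2) + (C3*sin(sqrt(2)*x/2) + C4*cos(sqrt(2)*x/2))*exp(sqrt(2)*x/2)


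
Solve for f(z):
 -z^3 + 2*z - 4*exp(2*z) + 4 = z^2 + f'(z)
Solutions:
 f(z) = C1 - z^4/4 - z^3/3 + z^2 + 4*z - 2*exp(2*z)


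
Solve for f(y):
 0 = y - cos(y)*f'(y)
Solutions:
 f(y) = C1 + Integral(y/cos(y), y)


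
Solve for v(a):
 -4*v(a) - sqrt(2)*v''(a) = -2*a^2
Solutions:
 v(a) = C1*sin(2^(3/4)*a) + C2*cos(2^(3/4)*a) + a^2/2 - sqrt(2)/4


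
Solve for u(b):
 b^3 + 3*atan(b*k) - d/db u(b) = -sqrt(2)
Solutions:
 u(b) = C1 + b^4/4 + sqrt(2)*b + 3*Piecewise((b*atan(b*k) - log(b^2*k^2 + 1)/(2*k), Ne(k, 0)), (0, True))


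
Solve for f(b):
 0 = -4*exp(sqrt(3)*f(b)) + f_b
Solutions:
 f(b) = sqrt(3)*(2*log(-1/(C1 + 4*b)) - log(3))/6


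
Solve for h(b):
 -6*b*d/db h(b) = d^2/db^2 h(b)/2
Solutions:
 h(b) = C1 + C2*erf(sqrt(6)*b)


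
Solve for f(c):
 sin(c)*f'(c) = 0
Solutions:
 f(c) = C1


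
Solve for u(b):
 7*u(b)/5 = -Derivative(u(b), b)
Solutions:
 u(b) = C1*exp(-7*b/5)


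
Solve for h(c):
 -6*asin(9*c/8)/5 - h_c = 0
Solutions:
 h(c) = C1 - 6*c*asin(9*c/8)/5 - 2*sqrt(64 - 81*c^2)/15


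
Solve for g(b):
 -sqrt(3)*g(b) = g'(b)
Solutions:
 g(b) = C1*exp(-sqrt(3)*b)


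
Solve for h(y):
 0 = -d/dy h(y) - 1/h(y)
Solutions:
 h(y) = -sqrt(C1 - 2*y)
 h(y) = sqrt(C1 - 2*y)


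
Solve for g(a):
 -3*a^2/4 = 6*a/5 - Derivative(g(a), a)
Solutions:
 g(a) = C1 + a^3/4 + 3*a^2/5


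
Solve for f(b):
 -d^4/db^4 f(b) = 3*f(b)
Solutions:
 f(b) = (C1*sin(sqrt(2)*3^(1/4)*b/2) + C2*cos(sqrt(2)*3^(1/4)*b/2))*exp(-sqrt(2)*3^(1/4)*b/2) + (C3*sin(sqrt(2)*3^(1/4)*b/2) + C4*cos(sqrt(2)*3^(1/4)*b/2))*exp(sqrt(2)*3^(1/4)*b/2)


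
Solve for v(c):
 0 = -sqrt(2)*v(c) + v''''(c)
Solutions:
 v(c) = C1*exp(-2^(1/8)*c) + C2*exp(2^(1/8)*c) + C3*sin(2^(1/8)*c) + C4*cos(2^(1/8)*c)


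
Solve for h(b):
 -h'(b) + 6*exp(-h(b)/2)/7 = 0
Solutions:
 h(b) = 2*log(C1 + 3*b/7)


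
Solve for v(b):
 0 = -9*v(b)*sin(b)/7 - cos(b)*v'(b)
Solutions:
 v(b) = C1*cos(b)^(9/7)


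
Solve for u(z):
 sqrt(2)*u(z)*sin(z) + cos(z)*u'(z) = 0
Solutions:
 u(z) = C1*cos(z)^(sqrt(2))


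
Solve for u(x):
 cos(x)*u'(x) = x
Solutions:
 u(x) = C1 + Integral(x/cos(x), x)


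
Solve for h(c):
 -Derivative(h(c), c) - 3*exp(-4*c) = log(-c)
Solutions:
 h(c) = C1 - c*log(-c) + c + 3*exp(-4*c)/4


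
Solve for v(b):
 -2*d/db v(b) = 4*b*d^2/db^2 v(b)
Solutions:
 v(b) = C1 + C2*sqrt(b)


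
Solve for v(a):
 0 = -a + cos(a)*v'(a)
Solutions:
 v(a) = C1 + Integral(a/cos(a), a)


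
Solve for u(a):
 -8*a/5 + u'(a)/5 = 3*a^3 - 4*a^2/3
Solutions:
 u(a) = C1 + 15*a^4/4 - 20*a^3/9 + 4*a^2


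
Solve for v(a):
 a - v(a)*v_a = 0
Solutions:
 v(a) = -sqrt(C1 + a^2)
 v(a) = sqrt(C1 + a^2)


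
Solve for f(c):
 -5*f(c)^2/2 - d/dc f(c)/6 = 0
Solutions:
 f(c) = 1/(C1 + 15*c)


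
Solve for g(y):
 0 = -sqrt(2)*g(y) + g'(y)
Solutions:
 g(y) = C1*exp(sqrt(2)*y)


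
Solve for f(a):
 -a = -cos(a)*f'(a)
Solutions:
 f(a) = C1 + Integral(a/cos(a), a)


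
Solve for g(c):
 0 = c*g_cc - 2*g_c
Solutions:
 g(c) = C1 + C2*c^3


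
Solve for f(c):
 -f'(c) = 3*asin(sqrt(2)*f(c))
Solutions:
 Integral(1/asin(sqrt(2)*_y), (_y, f(c))) = C1 - 3*c


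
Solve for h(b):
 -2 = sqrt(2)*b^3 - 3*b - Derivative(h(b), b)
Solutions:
 h(b) = C1 + sqrt(2)*b^4/4 - 3*b^2/2 + 2*b


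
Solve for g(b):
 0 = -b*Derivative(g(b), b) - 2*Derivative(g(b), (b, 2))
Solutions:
 g(b) = C1 + C2*erf(b/2)


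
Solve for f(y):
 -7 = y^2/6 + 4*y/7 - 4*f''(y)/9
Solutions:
 f(y) = C1 + C2*y + y^4/32 + 3*y^3/14 + 63*y^2/8


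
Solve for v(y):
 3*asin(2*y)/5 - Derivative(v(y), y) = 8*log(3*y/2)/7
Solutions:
 v(y) = C1 - 8*y*log(y)/7 + 3*y*asin(2*y)/5 - 8*y*log(3)/7 + 8*y*log(2)/7 + 8*y/7 + 3*sqrt(1 - 4*y^2)/10


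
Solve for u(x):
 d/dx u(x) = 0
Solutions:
 u(x) = C1


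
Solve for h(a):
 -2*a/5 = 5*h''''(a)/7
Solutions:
 h(a) = C1 + C2*a + C3*a^2 + C4*a^3 - 7*a^5/1500


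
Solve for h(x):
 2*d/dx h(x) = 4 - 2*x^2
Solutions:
 h(x) = C1 - x^3/3 + 2*x


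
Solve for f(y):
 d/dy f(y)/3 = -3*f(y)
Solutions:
 f(y) = C1*exp(-9*y)


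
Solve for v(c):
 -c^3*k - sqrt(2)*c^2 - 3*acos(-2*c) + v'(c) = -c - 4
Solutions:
 v(c) = C1 + c^4*k/4 + sqrt(2)*c^3/3 - c^2/2 + 3*c*acos(-2*c) - 4*c + 3*sqrt(1 - 4*c^2)/2


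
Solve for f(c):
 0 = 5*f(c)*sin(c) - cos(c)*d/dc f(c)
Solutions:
 f(c) = C1/cos(c)^5


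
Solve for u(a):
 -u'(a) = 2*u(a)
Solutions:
 u(a) = C1*exp(-2*a)


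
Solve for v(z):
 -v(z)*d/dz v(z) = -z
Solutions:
 v(z) = -sqrt(C1 + z^2)
 v(z) = sqrt(C1 + z^2)


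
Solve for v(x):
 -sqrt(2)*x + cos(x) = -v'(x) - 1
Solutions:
 v(x) = C1 + sqrt(2)*x^2/2 - x - sin(x)


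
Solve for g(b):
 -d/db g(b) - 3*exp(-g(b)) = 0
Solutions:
 g(b) = log(C1 - 3*b)


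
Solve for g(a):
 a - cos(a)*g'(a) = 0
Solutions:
 g(a) = C1 + Integral(a/cos(a), a)


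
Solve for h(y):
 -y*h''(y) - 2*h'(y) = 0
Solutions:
 h(y) = C1 + C2/y


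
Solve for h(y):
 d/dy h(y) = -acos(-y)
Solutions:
 h(y) = C1 - y*acos(-y) - sqrt(1 - y^2)


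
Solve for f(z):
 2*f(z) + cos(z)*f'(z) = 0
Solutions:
 f(z) = C1*(sin(z) - 1)/(sin(z) + 1)


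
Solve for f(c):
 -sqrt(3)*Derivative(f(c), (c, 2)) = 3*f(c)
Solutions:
 f(c) = C1*sin(3^(1/4)*c) + C2*cos(3^(1/4)*c)


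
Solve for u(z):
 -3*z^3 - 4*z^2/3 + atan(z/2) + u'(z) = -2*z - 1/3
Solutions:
 u(z) = C1 + 3*z^4/4 + 4*z^3/9 - z^2 - z*atan(z/2) - z/3 + log(z^2 + 4)


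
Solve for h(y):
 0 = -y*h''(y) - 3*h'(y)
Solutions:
 h(y) = C1 + C2/y^2


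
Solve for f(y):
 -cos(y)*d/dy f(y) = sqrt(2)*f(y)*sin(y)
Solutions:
 f(y) = C1*cos(y)^(sqrt(2))


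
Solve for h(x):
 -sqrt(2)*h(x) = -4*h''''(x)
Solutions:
 h(x) = C1*exp(-2^(5/8)*x/2) + C2*exp(2^(5/8)*x/2) + C3*sin(2^(5/8)*x/2) + C4*cos(2^(5/8)*x/2)


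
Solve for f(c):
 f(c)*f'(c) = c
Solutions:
 f(c) = -sqrt(C1 + c^2)
 f(c) = sqrt(C1 + c^2)


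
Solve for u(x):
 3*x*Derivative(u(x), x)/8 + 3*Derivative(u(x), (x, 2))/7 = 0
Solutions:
 u(x) = C1 + C2*erf(sqrt(7)*x/4)


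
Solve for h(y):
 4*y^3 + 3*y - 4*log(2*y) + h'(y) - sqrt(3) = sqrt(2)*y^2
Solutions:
 h(y) = C1 - y^4 + sqrt(2)*y^3/3 - 3*y^2/2 + 4*y*log(y) - 4*y + sqrt(3)*y + y*log(16)


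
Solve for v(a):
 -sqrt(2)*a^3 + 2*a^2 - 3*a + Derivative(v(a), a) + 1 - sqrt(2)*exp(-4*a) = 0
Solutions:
 v(a) = C1 + sqrt(2)*a^4/4 - 2*a^3/3 + 3*a^2/2 - a - sqrt(2)*exp(-4*a)/4


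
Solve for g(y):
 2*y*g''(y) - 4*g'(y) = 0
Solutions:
 g(y) = C1 + C2*y^3


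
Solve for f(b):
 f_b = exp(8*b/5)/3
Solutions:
 f(b) = C1 + 5*exp(8*b/5)/24


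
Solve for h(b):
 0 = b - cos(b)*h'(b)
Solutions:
 h(b) = C1 + Integral(b/cos(b), b)


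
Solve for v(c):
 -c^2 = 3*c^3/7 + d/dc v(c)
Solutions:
 v(c) = C1 - 3*c^4/28 - c^3/3


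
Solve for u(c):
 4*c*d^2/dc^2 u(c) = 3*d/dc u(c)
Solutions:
 u(c) = C1 + C2*c^(7/4)


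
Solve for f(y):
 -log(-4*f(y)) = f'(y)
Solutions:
 Integral(1/(log(-_y) + 2*log(2)), (_y, f(y))) = C1 - y


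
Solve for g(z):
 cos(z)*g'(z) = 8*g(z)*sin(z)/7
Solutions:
 g(z) = C1/cos(z)^(8/7)


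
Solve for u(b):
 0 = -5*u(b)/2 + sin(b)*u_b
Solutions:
 u(b) = C1*(cos(b) - 1)^(5/4)/(cos(b) + 1)^(5/4)


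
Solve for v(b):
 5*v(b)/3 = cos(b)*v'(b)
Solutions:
 v(b) = C1*(sin(b) + 1)^(5/6)/(sin(b) - 1)^(5/6)


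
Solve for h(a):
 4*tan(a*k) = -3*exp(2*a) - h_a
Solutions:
 h(a) = C1 - 4*Piecewise((-log(cos(a*k))/k, Ne(k, 0)), (0, True)) - 3*exp(2*a)/2


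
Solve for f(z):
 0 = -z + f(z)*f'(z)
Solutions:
 f(z) = -sqrt(C1 + z^2)
 f(z) = sqrt(C1 + z^2)


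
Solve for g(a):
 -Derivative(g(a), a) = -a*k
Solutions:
 g(a) = C1 + a^2*k/2


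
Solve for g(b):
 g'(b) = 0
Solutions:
 g(b) = C1


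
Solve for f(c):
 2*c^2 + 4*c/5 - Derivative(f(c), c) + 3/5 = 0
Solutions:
 f(c) = C1 + 2*c^3/3 + 2*c^2/5 + 3*c/5


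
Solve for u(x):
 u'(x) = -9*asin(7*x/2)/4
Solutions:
 u(x) = C1 - 9*x*asin(7*x/2)/4 - 9*sqrt(4 - 49*x^2)/28


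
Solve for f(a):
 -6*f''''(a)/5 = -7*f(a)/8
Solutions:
 f(a) = C1*exp(-3^(3/4)*35^(1/4)*a/6) + C2*exp(3^(3/4)*35^(1/4)*a/6) + C3*sin(3^(3/4)*35^(1/4)*a/6) + C4*cos(3^(3/4)*35^(1/4)*a/6)


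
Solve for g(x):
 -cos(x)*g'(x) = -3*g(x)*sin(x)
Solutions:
 g(x) = C1/cos(x)^3


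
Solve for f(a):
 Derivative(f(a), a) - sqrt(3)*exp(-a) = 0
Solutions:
 f(a) = C1 - sqrt(3)*exp(-a)


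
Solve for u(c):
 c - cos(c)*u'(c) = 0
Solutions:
 u(c) = C1 + Integral(c/cos(c), c)


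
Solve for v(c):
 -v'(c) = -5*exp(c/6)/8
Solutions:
 v(c) = C1 + 15*exp(c/6)/4


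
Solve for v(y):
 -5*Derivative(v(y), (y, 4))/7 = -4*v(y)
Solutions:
 v(y) = C1*exp(-sqrt(2)*5^(3/4)*7^(1/4)*y/5) + C2*exp(sqrt(2)*5^(3/4)*7^(1/4)*y/5) + C3*sin(sqrt(2)*5^(3/4)*7^(1/4)*y/5) + C4*cos(sqrt(2)*5^(3/4)*7^(1/4)*y/5)


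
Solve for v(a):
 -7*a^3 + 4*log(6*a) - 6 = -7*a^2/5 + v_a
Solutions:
 v(a) = C1 - 7*a^4/4 + 7*a^3/15 + 4*a*log(a) - 10*a + 4*a*log(6)


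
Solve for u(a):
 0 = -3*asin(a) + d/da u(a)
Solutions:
 u(a) = C1 + 3*a*asin(a) + 3*sqrt(1 - a^2)


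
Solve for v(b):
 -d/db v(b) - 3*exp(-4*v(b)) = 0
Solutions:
 v(b) = log(-I*(C1 - 12*b)^(1/4))
 v(b) = log(I*(C1 - 12*b)^(1/4))
 v(b) = log(-(C1 - 12*b)^(1/4))
 v(b) = log(C1 - 12*b)/4


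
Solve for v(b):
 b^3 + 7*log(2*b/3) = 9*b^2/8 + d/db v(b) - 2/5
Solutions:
 v(b) = C1 + b^4/4 - 3*b^3/8 + 7*b*log(b) - 7*b*log(3) - 33*b/5 + 7*b*log(2)


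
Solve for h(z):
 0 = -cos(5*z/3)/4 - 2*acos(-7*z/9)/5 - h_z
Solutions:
 h(z) = C1 - 2*z*acos(-7*z/9)/5 - 2*sqrt(81 - 49*z^2)/35 - 3*sin(5*z/3)/20


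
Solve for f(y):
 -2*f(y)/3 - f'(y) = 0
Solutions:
 f(y) = C1*exp(-2*y/3)


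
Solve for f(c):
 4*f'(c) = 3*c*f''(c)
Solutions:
 f(c) = C1 + C2*c^(7/3)


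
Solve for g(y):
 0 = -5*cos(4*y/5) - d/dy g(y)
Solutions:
 g(y) = C1 - 25*sin(4*y/5)/4


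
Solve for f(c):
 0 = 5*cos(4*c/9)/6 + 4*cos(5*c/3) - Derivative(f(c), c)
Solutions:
 f(c) = C1 + 15*sin(4*c/9)/8 + 12*sin(5*c/3)/5


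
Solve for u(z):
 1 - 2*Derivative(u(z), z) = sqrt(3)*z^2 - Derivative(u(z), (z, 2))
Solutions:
 u(z) = C1 + C2*exp(2*z) - sqrt(3)*z^3/6 - sqrt(3)*z^2/4 - sqrt(3)*z/4 + z/2


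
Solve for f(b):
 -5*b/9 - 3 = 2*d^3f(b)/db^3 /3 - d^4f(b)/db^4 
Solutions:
 f(b) = C1 + C2*b + C3*b^2 + C4*exp(2*b/3) - 5*b^4/144 - 23*b^3/24


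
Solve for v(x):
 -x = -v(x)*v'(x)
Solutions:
 v(x) = -sqrt(C1 + x^2)
 v(x) = sqrt(C1 + x^2)


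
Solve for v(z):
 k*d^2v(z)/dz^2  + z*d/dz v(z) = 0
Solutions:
 v(z) = C1 + C2*sqrt(k)*erf(sqrt(2)*z*sqrt(1/k)/2)


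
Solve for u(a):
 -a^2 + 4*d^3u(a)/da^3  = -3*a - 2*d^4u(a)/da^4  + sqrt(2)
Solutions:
 u(a) = C1 + C2*a + C3*a^2 + C4*exp(-2*a) + a^5/240 - a^4/24 + a^3*(sqrt(2) + 2)/24


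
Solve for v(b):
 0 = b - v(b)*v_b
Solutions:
 v(b) = -sqrt(C1 + b^2)
 v(b) = sqrt(C1 + b^2)


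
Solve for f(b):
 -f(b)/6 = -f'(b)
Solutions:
 f(b) = C1*exp(b/6)


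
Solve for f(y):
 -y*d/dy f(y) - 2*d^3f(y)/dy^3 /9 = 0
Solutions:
 f(y) = C1 + Integral(C2*airyai(-6^(2/3)*y/2) + C3*airybi(-6^(2/3)*y/2), y)


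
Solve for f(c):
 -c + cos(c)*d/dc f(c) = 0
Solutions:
 f(c) = C1 + Integral(c/cos(c), c)


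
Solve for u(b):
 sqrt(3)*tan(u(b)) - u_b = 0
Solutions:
 u(b) = pi - asin(C1*exp(sqrt(3)*b))
 u(b) = asin(C1*exp(sqrt(3)*b))


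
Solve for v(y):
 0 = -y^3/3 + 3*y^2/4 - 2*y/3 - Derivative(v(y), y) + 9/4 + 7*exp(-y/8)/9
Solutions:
 v(y) = C1 - y^4/12 + y^3/4 - y^2/3 + 9*y/4 - 56*exp(-y/8)/9


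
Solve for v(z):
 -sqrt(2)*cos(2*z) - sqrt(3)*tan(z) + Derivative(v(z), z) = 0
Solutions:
 v(z) = C1 - sqrt(3)*log(cos(z)) + sqrt(2)*sin(2*z)/2


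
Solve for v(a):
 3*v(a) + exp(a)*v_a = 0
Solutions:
 v(a) = C1*exp(3*exp(-a))


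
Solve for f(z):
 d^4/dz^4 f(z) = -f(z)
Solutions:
 f(z) = (C1*sin(sqrt(2)*z/2) + C2*cos(sqrt(2)*z/2))*exp(-sqrt(2)*z/2) + (C3*sin(sqrt(2)*z/2) + C4*cos(sqrt(2)*z/2))*exp(sqrt(2)*z/2)


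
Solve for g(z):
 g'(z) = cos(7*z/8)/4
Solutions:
 g(z) = C1 + 2*sin(7*z/8)/7


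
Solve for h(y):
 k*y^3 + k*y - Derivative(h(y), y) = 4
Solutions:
 h(y) = C1 + k*y^4/4 + k*y^2/2 - 4*y


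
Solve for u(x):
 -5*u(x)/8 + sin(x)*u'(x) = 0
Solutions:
 u(x) = C1*(cos(x) - 1)^(5/16)/(cos(x) + 1)^(5/16)


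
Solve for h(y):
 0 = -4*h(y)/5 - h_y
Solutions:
 h(y) = C1*exp(-4*y/5)


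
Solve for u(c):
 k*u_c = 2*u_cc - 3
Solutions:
 u(c) = C1 + C2*exp(c*k/2) - 3*c/k


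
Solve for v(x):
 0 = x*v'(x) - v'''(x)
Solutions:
 v(x) = C1 + Integral(C2*airyai(x) + C3*airybi(x), x)


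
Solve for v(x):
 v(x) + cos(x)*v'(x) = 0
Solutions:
 v(x) = C1*sqrt(sin(x) - 1)/sqrt(sin(x) + 1)


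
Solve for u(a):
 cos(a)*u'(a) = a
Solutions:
 u(a) = C1 + Integral(a/cos(a), a)


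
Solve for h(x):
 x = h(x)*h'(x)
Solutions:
 h(x) = -sqrt(C1 + x^2)
 h(x) = sqrt(C1 + x^2)


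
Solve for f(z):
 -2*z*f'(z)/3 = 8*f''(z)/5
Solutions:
 f(z) = C1 + C2*erf(sqrt(30)*z/12)


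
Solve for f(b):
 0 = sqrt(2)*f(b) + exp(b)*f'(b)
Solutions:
 f(b) = C1*exp(sqrt(2)*exp(-b))


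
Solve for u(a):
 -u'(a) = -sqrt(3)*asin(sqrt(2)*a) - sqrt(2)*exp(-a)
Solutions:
 u(a) = C1 + sqrt(3)*a*asin(sqrt(2)*a) + sqrt(6)*sqrt(1 - 2*a^2)/2 - sqrt(2)*exp(-a)


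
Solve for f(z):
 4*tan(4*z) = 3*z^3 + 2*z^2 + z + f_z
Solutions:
 f(z) = C1 - 3*z^4/4 - 2*z^3/3 - z^2/2 - log(cos(4*z))


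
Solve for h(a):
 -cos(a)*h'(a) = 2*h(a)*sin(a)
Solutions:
 h(a) = C1*cos(a)^2


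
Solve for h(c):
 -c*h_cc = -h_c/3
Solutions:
 h(c) = C1 + C2*c^(4/3)


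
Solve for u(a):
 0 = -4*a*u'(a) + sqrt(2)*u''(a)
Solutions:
 u(a) = C1 + C2*erfi(2^(1/4)*a)


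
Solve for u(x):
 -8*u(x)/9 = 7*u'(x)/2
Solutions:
 u(x) = C1*exp(-16*x/63)


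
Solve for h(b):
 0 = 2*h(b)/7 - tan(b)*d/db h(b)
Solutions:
 h(b) = C1*sin(b)^(2/7)


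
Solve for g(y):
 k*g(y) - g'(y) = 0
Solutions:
 g(y) = C1*exp(k*y)


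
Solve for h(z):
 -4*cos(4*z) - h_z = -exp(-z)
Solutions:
 h(z) = C1 - sin(4*z) - exp(-z)


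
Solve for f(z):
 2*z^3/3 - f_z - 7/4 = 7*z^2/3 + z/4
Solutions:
 f(z) = C1 + z^4/6 - 7*z^3/9 - z^2/8 - 7*z/4


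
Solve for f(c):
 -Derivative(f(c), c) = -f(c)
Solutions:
 f(c) = C1*exp(c)


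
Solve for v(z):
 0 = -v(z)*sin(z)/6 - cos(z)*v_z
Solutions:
 v(z) = C1*cos(z)^(1/6)


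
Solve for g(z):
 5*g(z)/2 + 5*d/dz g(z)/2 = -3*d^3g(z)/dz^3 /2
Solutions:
 g(z) = C1*exp(10^(1/3)*z*(-2*5^(1/3)/(9 + sqrt(101))^(1/3) + 2^(1/3)*(9 + sqrt(101))^(1/3))/12)*sin(10^(1/3)*sqrt(3)*z*(2*5^(1/3)/(9 + sqrt(101))^(1/3) + 2^(1/3)*(9 + sqrt(101))^(1/3))/12) + C2*exp(10^(1/3)*z*(-2*5^(1/3)/(9 + sqrt(101))^(1/3) + 2^(1/3)*(9 + sqrt(101))^(1/3))/12)*cos(10^(1/3)*sqrt(3)*z*(2*5^(1/3)/(9 + sqrt(101))^(1/3) + 2^(1/3)*(9 + sqrt(101))^(1/3))/12) + C3*exp(-10^(1/3)*z*(-2*5^(1/3)/(9 + sqrt(101))^(1/3) + 2^(1/3)*(9 + sqrt(101))^(1/3))/6)


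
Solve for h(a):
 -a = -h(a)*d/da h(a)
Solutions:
 h(a) = -sqrt(C1 + a^2)
 h(a) = sqrt(C1 + a^2)


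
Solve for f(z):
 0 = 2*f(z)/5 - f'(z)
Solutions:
 f(z) = C1*exp(2*z/5)


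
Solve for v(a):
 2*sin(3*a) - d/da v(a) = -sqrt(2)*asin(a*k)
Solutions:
 v(a) = C1 + sqrt(2)*Piecewise((a*asin(a*k) + sqrt(-a^2*k^2 + 1)/k, Ne(k, 0)), (0, True)) - 2*cos(3*a)/3


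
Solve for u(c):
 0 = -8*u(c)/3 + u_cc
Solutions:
 u(c) = C1*exp(-2*sqrt(6)*c/3) + C2*exp(2*sqrt(6)*c/3)


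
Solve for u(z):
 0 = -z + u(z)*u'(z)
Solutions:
 u(z) = -sqrt(C1 + z^2)
 u(z) = sqrt(C1 + z^2)


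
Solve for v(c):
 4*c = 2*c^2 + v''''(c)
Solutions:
 v(c) = C1 + C2*c + C3*c^2 + C4*c^3 - c^6/180 + c^5/30


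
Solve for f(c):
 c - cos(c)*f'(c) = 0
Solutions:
 f(c) = C1 + Integral(c/cos(c), c)


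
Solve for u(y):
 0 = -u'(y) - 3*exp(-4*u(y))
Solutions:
 u(y) = log(-I*(C1 - 12*y)^(1/4))
 u(y) = log(I*(C1 - 12*y)^(1/4))
 u(y) = log(-(C1 - 12*y)^(1/4))
 u(y) = log(C1 - 12*y)/4


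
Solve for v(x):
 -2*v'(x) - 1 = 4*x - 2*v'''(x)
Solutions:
 v(x) = C1 + C2*exp(-x) + C3*exp(x) - x^2 - x/2


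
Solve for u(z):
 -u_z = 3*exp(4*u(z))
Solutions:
 u(z) = log(-I*(1/(C1 + 12*z))^(1/4))
 u(z) = log(I*(1/(C1 + 12*z))^(1/4))
 u(z) = log(-(1/(C1 + 12*z))^(1/4))
 u(z) = log(1/(C1 + 12*z))/4


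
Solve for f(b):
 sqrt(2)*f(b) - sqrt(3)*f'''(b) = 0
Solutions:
 f(b) = C3*exp(2^(1/6)*3^(5/6)*b/3) + (C1*sin(2^(1/6)*3^(1/3)*b/2) + C2*cos(2^(1/6)*3^(1/3)*b/2))*exp(-2^(1/6)*3^(5/6)*b/6)


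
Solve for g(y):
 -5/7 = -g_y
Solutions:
 g(y) = C1 + 5*y/7


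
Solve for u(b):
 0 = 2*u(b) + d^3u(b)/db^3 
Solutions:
 u(b) = C3*exp(-2^(1/3)*b) + (C1*sin(2^(1/3)*sqrt(3)*b/2) + C2*cos(2^(1/3)*sqrt(3)*b/2))*exp(2^(1/3)*b/2)


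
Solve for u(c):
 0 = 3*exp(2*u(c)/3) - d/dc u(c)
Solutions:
 u(c) = 3*log(-sqrt(-1/(C1 + 3*c))) - 3*log(2) + 3*log(6)/2
 u(c) = 3*log(-1/(C1 + 3*c))/2 - 3*log(2) + 3*log(6)/2


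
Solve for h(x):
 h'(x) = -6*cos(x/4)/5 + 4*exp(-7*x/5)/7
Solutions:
 h(x) = C1 - 24*sin(x/4)/5 - 20*exp(-7*x/5)/49


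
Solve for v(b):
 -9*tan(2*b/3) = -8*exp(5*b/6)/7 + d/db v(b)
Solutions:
 v(b) = C1 + 48*exp(5*b/6)/35 + 27*log(cos(2*b/3))/2


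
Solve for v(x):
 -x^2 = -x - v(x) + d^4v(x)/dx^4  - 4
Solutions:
 v(x) = C1*exp(-x) + C2*exp(x) + C3*sin(x) + C4*cos(x) + x^2 - x - 4


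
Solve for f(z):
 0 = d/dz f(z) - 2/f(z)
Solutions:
 f(z) = -sqrt(C1 + 4*z)
 f(z) = sqrt(C1 + 4*z)


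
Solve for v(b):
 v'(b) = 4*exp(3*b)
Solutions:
 v(b) = C1 + 4*exp(3*b)/3


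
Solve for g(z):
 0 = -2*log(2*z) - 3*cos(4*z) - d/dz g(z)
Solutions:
 g(z) = C1 - 2*z*log(z) - 2*z*log(2) + 2*z - 3*sin(4*z)/4


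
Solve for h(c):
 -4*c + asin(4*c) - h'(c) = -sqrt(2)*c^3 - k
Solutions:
 h(c) = C1 + sqrt(2)*c^4/4 - 2*c^2 + c*k + c*asin(4*c) + sqrt(1 - 16*c^2)/4


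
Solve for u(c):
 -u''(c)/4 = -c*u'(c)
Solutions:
 u(c) = C1 + C2*erfi(sqrt(2)*c)


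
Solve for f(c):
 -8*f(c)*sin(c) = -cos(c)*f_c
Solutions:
 f(c) = C1/cos(c)^8


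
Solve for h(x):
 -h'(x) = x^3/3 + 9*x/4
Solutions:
 h(x) = C1 - x^4/12 - 9*x^2/8


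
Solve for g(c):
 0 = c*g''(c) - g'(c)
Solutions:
 g(c) = C1 + C2*c^2


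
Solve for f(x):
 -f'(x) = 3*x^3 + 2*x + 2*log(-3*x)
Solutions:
 f(x) = C1 - 3*x^4/4 - x^2 - 2*x*log(-x) + 2*x*(1 - log(3))


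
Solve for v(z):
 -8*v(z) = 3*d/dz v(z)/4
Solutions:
 v(z) = C1*exp(-32*z/3)


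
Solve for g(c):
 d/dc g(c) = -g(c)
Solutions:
 g(c) = C1*exp(-c)


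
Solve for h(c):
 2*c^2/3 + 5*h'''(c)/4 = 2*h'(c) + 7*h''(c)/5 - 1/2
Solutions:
 h(c) = C1 + C2*exp(2*c*(7 - sqrt(299))/25) + C3*exp(2*c*(7 + sqrt(299))/25) + c^3/9 - 7*c^2/30 + 149*c/150


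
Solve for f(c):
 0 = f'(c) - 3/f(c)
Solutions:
 f(c) = -sqrt(C1 + 6*c)
 f(c) = sqrt(C1 + 6*c)


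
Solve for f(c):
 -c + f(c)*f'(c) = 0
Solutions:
 f(c) = -sqrt(C1 + c^2)
 f(c) = sqrt(C1 + c^2)


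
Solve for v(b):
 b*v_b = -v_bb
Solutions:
 v(b) = C1 + C2*erf(sqrt(2)*b/2)


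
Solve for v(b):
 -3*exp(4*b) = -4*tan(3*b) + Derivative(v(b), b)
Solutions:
 v(b) = C1 - 3*exp(4*b)/4 - 4*log(cos(3*b))/3


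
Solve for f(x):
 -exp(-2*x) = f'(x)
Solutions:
 f(x) = C1 + exp(-2*x)/2


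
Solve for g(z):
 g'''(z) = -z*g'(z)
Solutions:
 g(z) = C1 + Integral(C2*airyai(-z) + C3*airybi(-z), z)


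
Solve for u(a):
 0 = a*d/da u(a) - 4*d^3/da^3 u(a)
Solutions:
 u(a) = C1 + Integral(C2*airyai(2^(1/3)*a/2) + C3*airybi(2^(1/3)*a/2), a)


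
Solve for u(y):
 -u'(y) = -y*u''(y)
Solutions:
 u(y) = C1 + C2*y^2


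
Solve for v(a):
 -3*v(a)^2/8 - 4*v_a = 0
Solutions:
 v(a) = 32/(C1 + 3*a)


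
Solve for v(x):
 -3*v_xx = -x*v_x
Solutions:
 v(x) = C1 + C2*erfi(sqrt(6)*x/6)


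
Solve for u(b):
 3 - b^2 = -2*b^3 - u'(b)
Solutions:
 u(b) = C1 - b^4/2 + b^3/3 - 3*b


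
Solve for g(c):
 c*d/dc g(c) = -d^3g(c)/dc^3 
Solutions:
 g(c) = C1 + Integral(C2*airyai(-c) + C3*airybi(-c), c)


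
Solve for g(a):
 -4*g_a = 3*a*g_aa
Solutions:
 g(a) = C1 + C2/a^(1/3)


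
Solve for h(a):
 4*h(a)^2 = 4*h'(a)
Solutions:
 h(a) = -1/(C1 + a)


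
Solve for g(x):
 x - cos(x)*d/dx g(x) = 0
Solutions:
 g(x) = C1 + Integral(x/cos(x), x)


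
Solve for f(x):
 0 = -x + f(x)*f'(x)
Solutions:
 f(x) = -sqrt(C1 + x^2)
 f(x) = sqrt(C1 + x^2)


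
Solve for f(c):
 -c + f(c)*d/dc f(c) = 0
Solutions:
 f(c) = -sqrt(C1 + c^2)
 f(c) = sqrt(C1 + c^2)


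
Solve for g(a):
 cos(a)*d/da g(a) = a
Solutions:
 g(a) = C1 + Integral(a/cos(a), a)


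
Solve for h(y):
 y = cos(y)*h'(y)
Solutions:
 h(y) = C1 + Integral(y/cos(y), y)


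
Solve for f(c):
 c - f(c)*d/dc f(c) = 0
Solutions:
 f(c) = -sqrt(C1 + c^2)
 f(c) = sqrt(C1 + c^2)


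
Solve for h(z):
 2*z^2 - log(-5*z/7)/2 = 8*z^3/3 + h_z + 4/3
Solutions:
 h(z) = C1 - 2*z^4/3 + 2*z^3/3 - z*log(-z)/2 + z*(-log(5) - 5/6 + log(35)/2)


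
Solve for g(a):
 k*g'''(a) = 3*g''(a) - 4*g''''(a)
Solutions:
 g(a) = C1 + C2*a + C3*exp(a*(-k + sqrt(k^2 + 48))/8) + C4*exp(-a*(k + sqrt(k^2 + 48))/8)


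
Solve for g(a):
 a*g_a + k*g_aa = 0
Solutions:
 g(a) = C1 + C2*sqrt(k)*erf(sqrt(2)*a*sqrt(1/k)/2)


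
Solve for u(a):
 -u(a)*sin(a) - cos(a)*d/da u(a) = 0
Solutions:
 u(a) = C1*cos(a)


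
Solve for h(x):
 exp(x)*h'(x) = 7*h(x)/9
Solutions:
 h(x) = C1*exp(-7*exp(-x)/9)


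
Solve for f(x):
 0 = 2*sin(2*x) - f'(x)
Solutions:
 f(x) = C1 - cos(2*x)


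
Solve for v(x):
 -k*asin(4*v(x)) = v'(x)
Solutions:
 Integral(1/asin(4*_y), (_y, v(x))) = C1 - k*x


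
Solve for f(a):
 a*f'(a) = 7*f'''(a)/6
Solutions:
 f(a) = C1 + Integral(C2*airyai(6^(1/3)*7^(2/3)*a/7) + C3*airybi(6^(1/3)*7^(2/3)*a/7), a)


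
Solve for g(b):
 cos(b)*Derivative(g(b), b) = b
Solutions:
 g(b) = C1 + Integral(b/cos(b), b)


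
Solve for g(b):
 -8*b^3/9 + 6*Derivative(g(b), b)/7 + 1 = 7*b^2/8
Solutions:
 g(b) = C1 + 7*b^4/27 + 49*b^3/144 - 7*b/6


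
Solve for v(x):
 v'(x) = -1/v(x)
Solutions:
 v(x) = -sqrt(C1 - 2*x)
 v(x) = sqrt(C1 - 2*x)


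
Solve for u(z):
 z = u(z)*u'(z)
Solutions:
 u(z) = -sqrt(C1 + z^2)
 u(z) = sqrt(C1 + z^2)


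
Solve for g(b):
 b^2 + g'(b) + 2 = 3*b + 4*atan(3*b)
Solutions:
 g(b) = C1 - b^3/3 + 3*b^2/2 + 4*b*atan(3*b) - 2*b - 2*log(9*b^2 + 1)/3


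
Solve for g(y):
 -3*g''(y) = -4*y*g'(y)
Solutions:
 g(y) = C1 + C2*erfi(sqrt(6)*y/3)


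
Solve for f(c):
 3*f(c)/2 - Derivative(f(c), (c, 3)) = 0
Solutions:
 f(c) = C3*exp(2^(2/3)*3^(1/3)*c/2) + (C1*sin(2^(2/3)*3^(5/6)*c/4) + C2*cos(2^(2/3)*3^(5/6)*c/4))*exp(-2^(2/3)*3^(1/3)*c/4)


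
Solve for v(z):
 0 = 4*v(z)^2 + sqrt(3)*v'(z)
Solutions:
 v(z) = 3/(C1 + 4*sqrt(3)*z)


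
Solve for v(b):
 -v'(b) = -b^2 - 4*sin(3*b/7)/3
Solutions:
 v(b) = C1 + b^3/3 - 28*cos(3*b/7)/9


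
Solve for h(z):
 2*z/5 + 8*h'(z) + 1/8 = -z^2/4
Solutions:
 h(z) = C1 - z^3/96 - z^2/40 - z/64


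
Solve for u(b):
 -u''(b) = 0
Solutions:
 u(b) = C1 + C2*b


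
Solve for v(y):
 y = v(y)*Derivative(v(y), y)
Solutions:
 v(y) = -sqrt(C1 + y^2)
 v(y) = sqrt(C1 + y^2)


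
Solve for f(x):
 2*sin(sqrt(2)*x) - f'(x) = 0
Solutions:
 f(x) = C1 - sqrt(2)*cos(sqrt(2)*x)


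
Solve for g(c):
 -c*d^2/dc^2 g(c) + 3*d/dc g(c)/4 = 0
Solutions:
 g(c) = C1 + C2*c^(7/4)


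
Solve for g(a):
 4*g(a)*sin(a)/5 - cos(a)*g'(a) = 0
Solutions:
 g(a) = C1/cos(a)^(4/5)


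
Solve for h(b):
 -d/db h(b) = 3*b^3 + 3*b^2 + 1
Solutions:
 h(b) = C1 - 3*b^4/4 - b^3 - b


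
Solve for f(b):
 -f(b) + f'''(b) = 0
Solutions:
 f(b) = C3*exp(b) + (C1*sin(sqrt(3)*b/2) + C2*cos(sqrt(3)*b/2))*exp(-b/2)


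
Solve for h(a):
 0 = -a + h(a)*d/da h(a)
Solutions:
 h(a) = -sqrt(C1 + a^2)
 h(a) = sqrt(C1 + a^2)


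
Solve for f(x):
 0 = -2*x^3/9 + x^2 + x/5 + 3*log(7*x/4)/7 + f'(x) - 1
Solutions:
 f(x) = C1 + x^4/18 - x^3/3 - x^2/10 - 3*x*log(x)/7 - 3*x*log(7)/7 + 6*x*log(2)/7 + 10*x/7


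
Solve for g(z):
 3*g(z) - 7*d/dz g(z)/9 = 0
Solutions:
 g(z) = C1*exp(27*z/7)


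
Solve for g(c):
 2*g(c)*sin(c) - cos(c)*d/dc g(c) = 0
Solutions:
 g(c) = C1/cos(c)^2


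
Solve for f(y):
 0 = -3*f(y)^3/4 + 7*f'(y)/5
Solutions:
 f(y) = -sqrt(14)*sqrt(-1/(C1 + 15*y))
 f(y) = sqrt(14)*sqrt(-1/(C1 + 15*y))


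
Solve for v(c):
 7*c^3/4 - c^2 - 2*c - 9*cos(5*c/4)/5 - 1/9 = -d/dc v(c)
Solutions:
 v(c) = C1 - 7*c^4/16 + c^3/3 + c^2 + c/9 + 36*sin(5*c/4)/25


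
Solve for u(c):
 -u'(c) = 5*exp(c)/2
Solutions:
 u(c) = C1 - 5*exp(c)/2


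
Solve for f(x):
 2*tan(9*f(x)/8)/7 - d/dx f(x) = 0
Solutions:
 f(x) = -8*asin(C1*exp(9*x/28))/9 + 8*pi/9
 f(x) = 8*asin(C1*exp(9*x/28))/9


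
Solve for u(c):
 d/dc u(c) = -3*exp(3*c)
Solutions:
 u(c) = C1 - exp(3*c)


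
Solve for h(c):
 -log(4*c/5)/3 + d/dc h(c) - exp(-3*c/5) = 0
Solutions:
 h(c) = C1 + c*log(c)/3 + c*(-log(5) - 1 + 2*log(2))/3 - 5*exp(-3*c/5)/3


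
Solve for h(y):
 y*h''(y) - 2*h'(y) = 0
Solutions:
 h(y) = C1 + C2*y^3


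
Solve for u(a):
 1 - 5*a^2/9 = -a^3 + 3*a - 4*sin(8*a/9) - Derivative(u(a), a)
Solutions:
 u(a) = C1 - a^4/4 + 5*a^3/27 + 3*a^2/2 - a + 9*cos(8*a/9)/2


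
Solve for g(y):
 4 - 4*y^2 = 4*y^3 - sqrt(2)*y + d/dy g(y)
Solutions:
 g(y) = C1 - y^4 - 4*y^3/3 + sqrt(2)*y^2/2 + 4*y


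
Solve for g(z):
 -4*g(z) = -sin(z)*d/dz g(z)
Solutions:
 g(z) = C1*(cos(z)^2 - 2*cos(z) + 1)/(cos(z)^2 + 2*cos(z) + 1)


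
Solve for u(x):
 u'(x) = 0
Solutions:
 u(x) = C1


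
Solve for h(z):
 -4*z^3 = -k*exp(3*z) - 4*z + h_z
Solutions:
 h(z) = C1 + k*exp(3*z)/3 - z^4 + 2*z^2


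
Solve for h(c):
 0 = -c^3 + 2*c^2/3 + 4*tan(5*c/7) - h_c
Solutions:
 h(c) = C1 - c^4/4 + 2*c^3/9 - 28*log(cos(5*c/7))/5


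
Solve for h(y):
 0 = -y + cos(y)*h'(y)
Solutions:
 h(y) = C1 + Integral(y/cos(y), y)


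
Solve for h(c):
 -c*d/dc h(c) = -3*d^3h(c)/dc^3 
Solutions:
 h(c) = C1 + Integral(C2*airyai(3^(2/3)*c/3) + C3*airybi(3^(2/3)*c/3), c)


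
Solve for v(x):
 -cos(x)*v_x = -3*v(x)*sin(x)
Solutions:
 v(x) = C1/cos(x)^3


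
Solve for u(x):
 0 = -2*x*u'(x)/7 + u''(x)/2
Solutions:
 u(x) = C1 + C2*erfi(sqrt(14)*x/7)


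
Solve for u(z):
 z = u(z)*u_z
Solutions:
 u(z) = -sqrt(C1 + z^2)
 u(z) = sqrt(C1 + z^2)


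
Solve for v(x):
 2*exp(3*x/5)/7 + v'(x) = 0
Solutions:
 v(x) = C1 - 10*exp(3*x/5)/21


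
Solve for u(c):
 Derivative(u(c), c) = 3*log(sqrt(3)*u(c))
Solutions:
 -2*Integral(1/(2*log(_y) + log(3)), (_y, u(c)))/3 = C1 - c


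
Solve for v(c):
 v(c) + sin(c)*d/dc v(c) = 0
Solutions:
 v(c) = C1*sqrt(cos(c) + 1)/sqrt(cos(c) - 1)


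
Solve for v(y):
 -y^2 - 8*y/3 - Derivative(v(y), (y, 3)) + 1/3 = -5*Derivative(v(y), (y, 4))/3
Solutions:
 v(y) = C1 + C2*y + C3*y^2 + C4*exp(3*y/5) - y^5/60 - y^4/4 - 29*y^3/18


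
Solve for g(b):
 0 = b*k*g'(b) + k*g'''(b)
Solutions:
 g(b) = C1 + Integral(C2*airyai(-b) + C3*airybi(-b), b)


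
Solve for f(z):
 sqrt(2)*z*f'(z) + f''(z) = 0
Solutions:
 f(z) = C1 + C2*erf(2^(3/4)*z/2)


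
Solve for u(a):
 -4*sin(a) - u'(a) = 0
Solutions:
 u(a) = C1 + 4*cos(a)


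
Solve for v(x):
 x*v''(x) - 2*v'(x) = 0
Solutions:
 v(x) = C1 + C2*x^3


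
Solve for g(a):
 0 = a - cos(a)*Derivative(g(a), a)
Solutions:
 g(a) = C1 + Integral(a/cos(a), a)


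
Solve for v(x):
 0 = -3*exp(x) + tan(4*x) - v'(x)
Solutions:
 v(x) = C1 - 3*exp(x) - log(cos(4*x))/4


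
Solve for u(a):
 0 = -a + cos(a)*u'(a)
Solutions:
 u(a) = C1 + Integral(a/cos(a), a)


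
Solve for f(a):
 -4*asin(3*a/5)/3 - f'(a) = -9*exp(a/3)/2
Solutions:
 f(a) = C1 - 4*a*asin(3*a/5)/3 - 4*sqrt(25 - 9*a^2)/9 + 27*exp(a/3)/2


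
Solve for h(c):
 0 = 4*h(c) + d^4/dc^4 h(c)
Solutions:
 h(c) = (C1*sin(c) + C2*cos(c))*exp(-c) + (C3*sin(c) + C4*cos(c))*exp(c)


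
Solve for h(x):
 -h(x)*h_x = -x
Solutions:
 h(x) = -sqrt(C1 + x^2)
 h(x) = sqrt(C1 + x^2)


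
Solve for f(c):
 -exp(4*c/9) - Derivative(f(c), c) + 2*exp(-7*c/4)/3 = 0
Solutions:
 f(c) = C1 - 9*exp(4*c/9)/4 - 8*exp(-7*c/4)/21


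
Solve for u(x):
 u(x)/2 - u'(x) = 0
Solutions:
 u(x) = C1*exp(x/2)


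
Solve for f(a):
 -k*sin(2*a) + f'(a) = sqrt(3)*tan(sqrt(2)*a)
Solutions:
 f(a) = C1 - k*cos(2*a)/2 - sqrt(6)*log(cos(sqrt(2)*a))/2


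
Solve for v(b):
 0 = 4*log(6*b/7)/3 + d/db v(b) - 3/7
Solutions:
 v(b) = C1 - 4*b*log(b)/3 - 4*b*log(6)/3 + 37*b/21 + 4*b*log(7)/3
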